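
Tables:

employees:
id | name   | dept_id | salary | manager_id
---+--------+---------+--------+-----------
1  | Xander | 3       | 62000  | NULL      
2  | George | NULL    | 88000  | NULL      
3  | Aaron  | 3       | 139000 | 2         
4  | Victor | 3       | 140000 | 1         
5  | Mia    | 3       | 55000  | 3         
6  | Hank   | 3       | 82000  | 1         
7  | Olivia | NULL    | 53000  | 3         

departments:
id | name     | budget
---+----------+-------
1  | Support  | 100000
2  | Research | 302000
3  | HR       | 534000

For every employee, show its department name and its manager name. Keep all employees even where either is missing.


Two LEFT JOINs from the same base table employees: one to departments via dept_id, one to employees itself via manager_id. Both are LEFT so every employee is preserved.
Match against departments:
  - employee 1 (Xander): dept_id=3 -> matches HR
  - employee 2 (George): dept_id=NULL, no match -> kept with NULL
  - employee 3 (Aaron): dept_id=3 -> matches HR
  - employee 4 (Victor): dept_id=3 -> matches HR
  - employee 5 (Mia): dept_id=3 -> matches HR
  - employee 6 (Hank): dept_id=3 -> matches HR
  - employee 7 (Olivia): dept_id=NULL, no match -> kept with NULL
Match against employees (self):
  - employee 1 (Xander): manager_id=NULL -> NULL
  - employee 2 (George): manager_id=NULL -> NULL
  - employee 3 (Aaron): manager_id=2 -> George
  - employee 4 (Victor): manager_id=1 -> Xander
  - employee 5 (Mia): manager_id=3 -> Aaron
  - employee 6 (Hank): manager_id=1 -> Xander
  - employee 7 (Olivia): manager_id=3 -> Aaron

SQL:
SELECT a.name, b.name AS department, c.name AS manager
FROM employees a
LEFT JOIN departments b ON a.dept_id = b.id
LEFT JOIN employees c ON a.manager_id = c.id

Result:
name   | department | manager
-------+------------+--------
Xander | HR         | NULL   
George | NULL       | NULL   
Aaron  | HR         | George 
Victor | HR         | Xander 
Mia    | HR         | Aaron  
Hank   | HR         | Xander 
Olivia | NULL       | Aaron  


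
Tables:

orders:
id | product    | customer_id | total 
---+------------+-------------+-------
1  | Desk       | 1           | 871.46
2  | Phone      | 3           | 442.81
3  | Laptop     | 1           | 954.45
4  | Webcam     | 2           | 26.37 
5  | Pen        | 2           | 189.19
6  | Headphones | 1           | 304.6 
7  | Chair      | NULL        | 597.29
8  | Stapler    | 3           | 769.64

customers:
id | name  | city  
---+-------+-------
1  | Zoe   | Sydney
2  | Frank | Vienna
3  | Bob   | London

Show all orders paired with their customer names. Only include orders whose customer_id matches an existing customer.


INNER JOIN keeps only orders rows whose customer_id matches an id in customers. Walk through each order:
  - order 1 (Desk): customer_id=1 -> matches Zoe
  - order 2 (Phone): customer_id=3 -> matches Bob
  - order 3 (Laptop): customer_id=1 -> matches Zoe
  - order 4 (Webcam): customer_id=2 -> matches Frank
  - order 5 (Pen): customer_id=2 -> matches Frank
  - order 6 (Headphones): customer_id=1 -> matches Zoe
  - order 7 (Chair): customer_id=NULL, no match -> dropped
  - order 8 (Stapler): customer_id=3 -> matches Bob
So 1 of 8 rows is dropped.

SQL:
SELECT a.product, b.name AS customer
FROM orders a
INNER JOIN customers b ON a.customer_id = b.id

Result:
product    | customer
-----------+---------
Desk       | Zoe     
Phone      | Bob     
Laptop     | Zoe     
Webcam     | Frank   
Pen        | Frank   
Headphones | Zoe     
Stapler    | Bob     


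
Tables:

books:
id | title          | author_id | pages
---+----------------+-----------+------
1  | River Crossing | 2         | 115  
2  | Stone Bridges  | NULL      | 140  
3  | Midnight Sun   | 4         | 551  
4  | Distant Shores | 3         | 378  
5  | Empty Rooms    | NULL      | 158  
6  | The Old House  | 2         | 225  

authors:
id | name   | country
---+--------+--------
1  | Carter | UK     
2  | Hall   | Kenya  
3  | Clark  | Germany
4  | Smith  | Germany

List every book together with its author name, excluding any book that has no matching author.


INNER JOIN keeps only books rows whose author_id matches an id in authors. Walk through each book:
  - book 1 (River Crossing): author_id=2 -> matches Hall
  - book 2 (Stone Bridges): author_id=NULL, no match -> dropped
  - book 3 (Midnight Sun): author_id=4 -> matches Smith
  - book 4 (Distant Shores): author_id=3 -> matches Clark
  - book 5 (Empty Rooms): author_id=NULL, no match -> dropped
  - book 6 (The Old House): author_id=2 -> matches Hall
So 2 of 6 rows are dropped.

SQL:
SELECT a.title, b.name AS author
FROM books a
INNER JOIN authors b ON a.author_id = b.id

Result:
title          | author
---------------+-------
River Crossing | Hall  
Midnight Sun   | Smith 
Distant Shores | Clark 
The Old House  | Hall  


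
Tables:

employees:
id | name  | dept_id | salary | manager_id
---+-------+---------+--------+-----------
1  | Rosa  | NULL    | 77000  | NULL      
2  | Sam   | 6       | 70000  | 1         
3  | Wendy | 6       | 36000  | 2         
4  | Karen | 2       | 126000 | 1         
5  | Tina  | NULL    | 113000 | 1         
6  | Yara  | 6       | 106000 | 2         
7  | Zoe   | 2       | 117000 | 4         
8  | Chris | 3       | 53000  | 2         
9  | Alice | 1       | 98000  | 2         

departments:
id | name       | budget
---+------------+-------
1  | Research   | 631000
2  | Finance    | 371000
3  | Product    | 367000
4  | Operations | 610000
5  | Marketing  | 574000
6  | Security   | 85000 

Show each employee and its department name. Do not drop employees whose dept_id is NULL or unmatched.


LEFT JOIN keeps every row from employees (the left table); where dept_id has no match in departments, the department columns become NULL. Walk through each employee:
  - employee 1 (Rosa): dept_id=NULL, no match -> kept with NULL
  - employee 2 (Sam): dept_id=6 -> matches Security
  - employee 3 (Wendy): dept_id=6 -> matches Security
  - employee 4 (Karen): dept_id=2 -> matches Finance
  - employee 5 (Tina): dept_id=NULL, no match -> kept with NULL
  - employee 6 (Yara): dept_id=6 -> matches Security
  - employee 7 (Zoe): dept_id=2 -> matches Finance
  - employee 8 (Chris): dept_id=3 -> matches Product
  - employee 9 (Alice): dept_id=1 -> matches Research
All 9 rows appear; 2 have NULL department.

SQL:
SELECT a.name, b.name AS department
FROM employees a
LEFT JOIN departments b ON a.dept_id = b.id

Result:
name  | department
------+-----------
Rosa  | NULL      
Sam   | Security  
Wendy | Security  
Karen | Finance   
Tina  | NULL      
Yara  | Security  
Zoe   | Finance   
Chris | Product   
Alice | Research  


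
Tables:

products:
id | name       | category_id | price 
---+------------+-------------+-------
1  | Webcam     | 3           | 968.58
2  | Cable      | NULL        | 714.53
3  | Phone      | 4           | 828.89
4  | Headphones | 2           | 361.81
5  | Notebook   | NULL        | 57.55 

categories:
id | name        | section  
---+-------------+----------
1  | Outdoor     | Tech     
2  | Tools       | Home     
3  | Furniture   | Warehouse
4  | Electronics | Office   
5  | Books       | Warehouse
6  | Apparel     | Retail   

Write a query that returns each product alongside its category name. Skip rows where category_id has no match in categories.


INNER JOIN keeps only products rows whose category_id matches an id in categories. Walk through each product:
  - product 1 (Webcam): category_id=3 -> matches Furniture
  - product 2 (Cable): category_id=NULL, no match -> dropped
  - product 3 (Phone): category_id=4 -> matches Electronics
  - product 4 (Headphones): category_id=2 -> matches Tools
  - product 5 (Notebook): category_id=NULL, no match -> dropped
So 2 of 5 rows are dropped.

SQL:
SELECT a.name, b.name AS category
FROM products a
INNER JOIN categories b ON a.category_id = b.id

Result:
name       | category   
-----------+------------
Webcam     | Furniture  
Phone      | Electronics
Headphones | Tools      


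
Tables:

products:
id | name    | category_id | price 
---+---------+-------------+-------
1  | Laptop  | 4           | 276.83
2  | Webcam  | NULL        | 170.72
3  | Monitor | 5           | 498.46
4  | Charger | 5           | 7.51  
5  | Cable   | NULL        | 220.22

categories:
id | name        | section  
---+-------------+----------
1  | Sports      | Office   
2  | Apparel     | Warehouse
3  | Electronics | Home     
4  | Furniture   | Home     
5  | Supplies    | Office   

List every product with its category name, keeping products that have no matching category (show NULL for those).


LEFT JOIN keeps every row from products (the left table); where category_id has no match in categories, the category columns become NULL. Walk through each product:
  - product 1 (Laptop): category_id=4 -> matches Furniture
  - product 2 (Webcam): category_id=NULL, no match -> kept with NULL
  - product 3 (Monitor): category_id=5 -> matches Supplies
  - product 4 (Charger): category_id=5 -> matches Supplies
  - product 5 (Cable): category_id=NULL, no match -> kept with NULL
All 5 rows appear; 2 have NULL category.

SQL:
SELECT a.name, b.name AS category
FROM products a
LEFT JOIN categories b ON a.category_id = b.id

Result:
name    | category 
--------+----------
Laptop  | Furniture
Webcam  | NULL     
Monitor | Supplies 
Charger | Supplies 
Cable   | NULL     


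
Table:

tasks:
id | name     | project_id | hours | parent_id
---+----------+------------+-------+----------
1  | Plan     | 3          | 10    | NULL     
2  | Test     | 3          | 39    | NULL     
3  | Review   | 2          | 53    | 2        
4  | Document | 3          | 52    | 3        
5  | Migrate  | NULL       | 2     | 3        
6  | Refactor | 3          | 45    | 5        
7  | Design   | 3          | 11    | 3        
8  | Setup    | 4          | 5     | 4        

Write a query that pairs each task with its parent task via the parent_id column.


This is a self-join: tasks is joined to a second copy of itself, matching each row's parent_id to another row's id. Use LEFT JOIN so rows with parent_id=NULL are kept.
  - task 1 (Plan): parent_id=NULL -> NULL
  - task 2 (Test): parent_id=NULL -> NULL
  - task 3 (Review): parent_id=2 -> Test
  - task 4 (Document): parent_id=3 -> Review
  - task 5 (Migrate): parent_id=3 -> Review
  - task 6 (Refactor): parent_id=5 -> Migrate
  - task 7 (Design): parent_id=3 -> Review
  - task 8 (Setup): parent_id=4 -> Document

SQL:
SELECT a.name AS item, b.name AS parent
FROM tasks a
LEFT JOIN tasks b ON a.parent_id = b.id

Result:
item     | parent  
---------+---------
Plan     | NULL    
Test     | NULL    
Review   | Test    
Document | Review  
Migrate  | Review  
Refactor | Migrate 
Design   | Review  
Setup    | Document


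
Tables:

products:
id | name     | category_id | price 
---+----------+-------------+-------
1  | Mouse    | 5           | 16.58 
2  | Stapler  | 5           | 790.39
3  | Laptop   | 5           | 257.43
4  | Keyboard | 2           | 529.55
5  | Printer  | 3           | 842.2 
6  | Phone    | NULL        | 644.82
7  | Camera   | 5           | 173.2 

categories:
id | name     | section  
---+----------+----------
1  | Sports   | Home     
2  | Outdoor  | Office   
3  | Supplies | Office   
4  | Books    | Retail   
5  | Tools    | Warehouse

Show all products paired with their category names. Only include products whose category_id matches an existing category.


INNER JOIN keeps only products rows whose category_id matches an id in categories. Walk through each product:
  - product 1 (Mouse): category_id=5 -> matches Tools
  - product 2 (Stapler): category_id=5 -> matches Tools
  - product 3 (Laptop): category_id=5 -> matches Tools
  - product 4 (Keyboard): category_id=2 -> matches Outdoor
  - product 5 (Printer): category_id=3 -> matches Supplies
  - product 6 (Phone): category_id=NULL, no match -> dropped
  - product 7 (Camera): category_id=5 -> matches Tools
So 1 of 7 rows is dropped.

SQL:
SELECT a.name, b.name AS category
FROM products a
INNER JOIN categories b ON a.category_id = b.id

Result:
name     | category
---------+---------
Mouse    | Tools   
Stapler  | Tools   
Laptop   | Tools   
Keyboard | Outdoor 
Printer  | Supplies
Camera   | Tools   


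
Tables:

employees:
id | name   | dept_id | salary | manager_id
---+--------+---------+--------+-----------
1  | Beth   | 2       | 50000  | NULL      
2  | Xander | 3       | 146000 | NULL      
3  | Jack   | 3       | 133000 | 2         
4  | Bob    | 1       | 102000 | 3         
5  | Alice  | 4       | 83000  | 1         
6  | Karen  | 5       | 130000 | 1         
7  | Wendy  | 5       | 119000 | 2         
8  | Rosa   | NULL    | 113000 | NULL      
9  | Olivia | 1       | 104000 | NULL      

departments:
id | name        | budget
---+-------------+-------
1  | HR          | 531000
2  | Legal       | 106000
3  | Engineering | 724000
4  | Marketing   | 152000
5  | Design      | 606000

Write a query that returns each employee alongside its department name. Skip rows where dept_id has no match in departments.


INNER JOIN keeps only employees rows whose dept_id matches an id in departments. Walk through each employee:
  - employee 1 (Beth): dept_id=2 -> matches Legal
  - employee 2 (Xander): dept_id=3 -> matches Engineering
  - employee 3 (Jack): dept_id=3 -> matches Engineering
  - employee 4 (Bob): dept_id=1 -> matches HR
  - employee 5 (Alice): dept_id=4 -> matches Marketing
  - employee 6 (Karen): dept_id=5 -> matches Design
  - employee 7 (Wendy): dept_id=5 -> matches Design
  - employee 8 (Rosa): dept_id=NULL, no match -> dropped
  - employee 9 (Olivia): dept_id=1 -> matches HR
So 1 of 9 rows is dropped.

SQL:
SELECT a.name, b.name AS department
FROM employees a
INNER JOIN departments b ON a.dept_id = b.id

Result:
name   | department 
-------+------------
Beth   | Legal      
Xander | Engineering
Jack   | Engineering
Bob    | HR         
Alice  | Marketing  
Karen  | Design     
Wendy  | Design     
Olivia | HR         


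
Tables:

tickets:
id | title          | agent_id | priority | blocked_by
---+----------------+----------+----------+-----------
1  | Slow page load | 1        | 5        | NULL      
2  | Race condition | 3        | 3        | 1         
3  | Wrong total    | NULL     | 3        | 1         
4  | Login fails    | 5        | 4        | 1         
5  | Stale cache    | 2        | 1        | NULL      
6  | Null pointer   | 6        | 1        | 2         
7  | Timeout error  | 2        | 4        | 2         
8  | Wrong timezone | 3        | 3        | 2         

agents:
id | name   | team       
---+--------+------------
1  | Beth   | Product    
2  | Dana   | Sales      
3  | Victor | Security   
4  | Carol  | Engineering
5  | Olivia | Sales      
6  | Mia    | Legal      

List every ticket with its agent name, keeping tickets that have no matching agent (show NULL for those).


LEFT JOIN keeps every row from tickets (the left table); where agent_id has no match in agents, the agent columns become NULL. Walk through each ticket:
  - ticket 1 (Slow page load): agent_id=1 -> matches Beth
  - ticket 2 (Race condition): agent_id=3 -> matches Victor
  - ticket 3 (Wrong total): agent_id=NULL, no match -> kept with NULL
  - ticket 4 (Login fails): agent_id=5 -> matches Olivia
  - ticket 5 (Stale cache): agent_id=2 -> matches Dana
  - ticket 6 (Null pointer): agent_id=6 -> matches Mia
  - ticket 7 (Timeout error): agent_id=2 -> matches Dana
  - ticket 8 (Wrong timezone): agent_id=3 -> matches Victor
All 8 rows appear; 1 has NULL agent.

SQL:
SELECT a.title, b.name AS agent
FROM tickets a
LEFT JOIN agents b ON a.agent_id = b.id

Result:
title          | agent 
---------------+-------
Slow page load | Beth  
Race condition | Victor
Wrong total    | NULL  
Login fails    | Olivia
Stale cache    | Dana  
Null pointer   | Mia   
Timeout error  | Dana  
Wrong timezone | Victor


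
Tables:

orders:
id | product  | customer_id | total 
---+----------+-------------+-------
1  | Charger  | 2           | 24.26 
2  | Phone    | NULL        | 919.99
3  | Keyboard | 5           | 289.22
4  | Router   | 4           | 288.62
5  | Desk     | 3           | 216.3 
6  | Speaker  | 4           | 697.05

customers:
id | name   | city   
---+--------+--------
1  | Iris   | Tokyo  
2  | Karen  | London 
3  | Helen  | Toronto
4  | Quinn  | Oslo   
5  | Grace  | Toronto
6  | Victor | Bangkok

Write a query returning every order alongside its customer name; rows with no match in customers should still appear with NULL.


LEFT JOIN keeps every row from orders (the left table); where customer_id has no match in customers, the customer columns become NULL. Walk through each order:
  - order 1 (Charger): customer_id=2 -> matches Karen
  - order 2 (Phone): customer_id=NULL, no match -> kept with NULL
  - order 3 (Keyboard): customer_id=5 -> matches Grace
  - order 4 (Router): customer_id=4 -> matches Quinn
  - order 5 (Desk): customer_id=3 -> matches Helen
  - order 6 (Speaker): customer_id=4 -> matches Quinn
All 6 rows appear; 1 has NULL customer.

SQL:
SELECT a.product, b.name AS customer
FROM orders a
LEFT JOIN customers b ON a.customer_id = b.id

Result:
product  | customer
---------+---------
Charger  | Karen   
Phone    | NULL    
Keyboard | Grace   
Router   | Quinn   
Desk     | Helen   
Speaker  | Quinn   


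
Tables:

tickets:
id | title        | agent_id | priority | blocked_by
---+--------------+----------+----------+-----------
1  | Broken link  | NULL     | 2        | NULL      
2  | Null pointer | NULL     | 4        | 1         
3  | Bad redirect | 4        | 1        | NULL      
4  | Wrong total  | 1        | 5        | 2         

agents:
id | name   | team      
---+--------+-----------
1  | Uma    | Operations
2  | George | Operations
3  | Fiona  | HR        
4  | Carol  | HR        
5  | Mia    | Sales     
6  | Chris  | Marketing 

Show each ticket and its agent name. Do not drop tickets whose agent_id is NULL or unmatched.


LEFT JOIN keeps every row from tickets (the left table); where agent_id has no match in agents, the agent columns become NULL. Walk through each ticket:
  - ticket 1 (Broken link): agent_id=NULL, no match -> kept with NULL
  - ticket 2 (Null pointer): agent_id=NULL, no match -> kept with NULL
  - ticket 3 (Bad redirect): agent_id=4 -> matches Carol
  - ticket 4 (Wrong total): agent_id=1 -> matches Uma
All 4 rows appear; 2 have NULL agent.

SQL:
SELECT a.title, b.name AS agent
FROM tickets a
LEFT JOIN agents b ON a.agent_id = b.id

Result:
title        | agent
-------------+------
Broken link  | NULL 
Null pointer | NULL 
Bad redirect | Carol
Wrong total  | Uma  


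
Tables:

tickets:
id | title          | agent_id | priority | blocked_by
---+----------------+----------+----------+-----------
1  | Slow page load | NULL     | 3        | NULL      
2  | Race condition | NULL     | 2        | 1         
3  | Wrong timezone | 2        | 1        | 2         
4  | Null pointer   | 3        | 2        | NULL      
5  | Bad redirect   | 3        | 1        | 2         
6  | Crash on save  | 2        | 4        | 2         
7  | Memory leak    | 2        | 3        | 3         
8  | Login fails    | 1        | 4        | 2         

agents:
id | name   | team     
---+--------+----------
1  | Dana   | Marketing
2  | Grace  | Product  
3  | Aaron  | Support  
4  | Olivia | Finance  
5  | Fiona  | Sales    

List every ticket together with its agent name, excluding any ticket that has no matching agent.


INNER JOIN keeps only tickets rows whose agent_id matches an id in agents. Walk through each ticket:
  - ticket 1 (Slow page load): agent_id=NULL, no match -> dropped
  - ticket 2 (Race condition): agent_id=NULL, no match -> dropped
  - ticket 3 (Wrong timezone): agent_id=2 -> matches Grace
  - ticket 4 (Null pointer): agent_id=3 -> matches Aaron
  - ticket 5 (Bad redirect): agent_id=3 -> matches Aaron
  - ticket 6 (Crash on save): agent_id=2 -> matches Grace
  - ticket 7 (Memory leak): agent_id=2 -> matches Grace
  - ticket 8 (Login fails): agent_id=1 -> matches Dana
So 2 of 8 rows are dropped.

SQL:
SELECT a.title, b.name AS agent
FROM tickets a
INNER JOIN agents b ON a.agent_id = b.id

Result:
title          | agent
---------------+------
Wrong timezone | Grace
Null pointer   | Aaron
Bad redirect   | Aaron
Crash on save  | Grace
Memory leak    | Grace
Login fails    | Dana 


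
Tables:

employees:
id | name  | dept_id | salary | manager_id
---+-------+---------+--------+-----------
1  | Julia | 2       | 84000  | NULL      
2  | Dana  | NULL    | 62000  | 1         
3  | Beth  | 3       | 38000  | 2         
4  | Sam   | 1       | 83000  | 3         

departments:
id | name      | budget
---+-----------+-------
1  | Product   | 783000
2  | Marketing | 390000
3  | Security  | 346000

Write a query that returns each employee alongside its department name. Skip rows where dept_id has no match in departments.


INNER JOIN keeps only employees rows whose dept_id matches an id in departments. Walk through each employee:
  - employee 1 (Julia): dept_id=2 -> matches Marketing
  - employee 2 (Dana): dept_id=NULL, no match -> dropped
  - employee 3 (Beth): dept_id=3 -> matches Security
  - employee 4 (Sam): dept_id=1 -> matches Product
So 1 of 4 rows is dropped.

SQL:
SELECT a.name, b.name AS department
FROM employees a
INNER JOIN departments b ON a.dept_id = b.id

Result:
name  | department
------+-----------
Julia | Marketing 
Beth  | Security  
Sam   | Product   


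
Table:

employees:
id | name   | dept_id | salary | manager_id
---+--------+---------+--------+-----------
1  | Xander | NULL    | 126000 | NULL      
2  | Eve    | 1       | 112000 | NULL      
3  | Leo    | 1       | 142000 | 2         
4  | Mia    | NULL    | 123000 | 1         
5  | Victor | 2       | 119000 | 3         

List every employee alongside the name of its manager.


This is a self-join: employees is joined to a second copy of itself, matching each row's manager_id to another row's id. Use LEFT JOIN so rows with manager_id=NULL are kept.
  - employee 1 (Xander): manager_id=NULL -> NULL
  - employee 2 (Eve): manager_id=NULL -> NULL
  - employee 3 (Leo): manager_id=2 -> Eve
  - employee 4 (Mia): manager_id=1 -> Xander
  - employee 5 (Victor): manager_id=3 -> Leo

SQL:
SELECT a.name AS item, b.name AS manager
FROM employees a
LEFT JOIN employees b ON a.manager_id = b.id

Result:
item   | manager
-------+--------
Xander | NULL   
Eve    | NULL   
Leo    | Eve    
Mia    | Xander 
Victor | Leo    


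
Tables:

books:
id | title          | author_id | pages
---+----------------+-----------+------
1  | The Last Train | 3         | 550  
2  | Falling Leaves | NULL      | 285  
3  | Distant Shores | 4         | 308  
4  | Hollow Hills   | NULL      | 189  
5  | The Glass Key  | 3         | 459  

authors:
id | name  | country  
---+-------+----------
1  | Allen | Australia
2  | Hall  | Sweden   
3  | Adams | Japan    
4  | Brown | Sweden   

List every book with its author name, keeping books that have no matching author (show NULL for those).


LEFT JOIN keeps every row from books (the left table); where author_id has no match in authors, the author columns become NULL. Walk through each book:
  - book 1 (The Last Train): author_id=3 -> matches Adams
  - book 2 (Falling Leaves): author_id=NULL, no match -> kept with NULL
  - book 3 (Distant Shores): author_id=4 -> matches Brown
  - book 4 (Hollow Hills): author_id=NULL, no match -> kept with NULL
  - book 5 (The Glass Key): author_id=3 -> matches Adams
All 5 rows appear; 2 have NULL author.

SQL:
SELECT a.title, b.name AS author
FROM books a
LEFT JOIN authors b ON a.author_id = b.id

Result:
title          | author
---------------+-------
The Last Train | Adams 
Falling Leaves | NULL  
Distant Shores | Brown 
Hollow Hills   | NULL  
The Glass Key  | Adams 


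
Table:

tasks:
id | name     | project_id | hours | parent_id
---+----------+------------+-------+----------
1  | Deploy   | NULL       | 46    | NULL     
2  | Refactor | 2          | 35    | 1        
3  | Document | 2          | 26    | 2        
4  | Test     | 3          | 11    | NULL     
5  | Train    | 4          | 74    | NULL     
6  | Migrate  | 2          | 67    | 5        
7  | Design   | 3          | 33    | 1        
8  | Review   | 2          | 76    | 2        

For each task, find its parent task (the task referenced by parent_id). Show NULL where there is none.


This is a self-join: tasks is joined to a second copy of itself, matching each row's parent_id to another row's id. Use LEFT JOIN so rows with parent_id=NULL are kept.
  - task 1 (Deploy): parent_id=NULL -> NULL
  - task 2 (Refactor): parent_id=1 -> Deploy
  - task 3 (Document): parent_id=2 -> Refactor
  - task 4 (Test): parent_id=NULL -> NULL
  - task 5 (Train): parent_id=NULL -> NULL
  - task 6 (Migrate): parent_id=5 -> Train
  - task 7 (Design): parent_id=1 -> Deploy
  - task 8 (Review): parent_id=2 -> Refactor

SQL:
SELECT a.name AS item, b.name AS parent
FROM tasks a
LEFT JOIN tasks b ON a.parent_id = b.id

Result:
item     | parent  
---------+---------
Deploy   | NULL    
Refactor | Deploy  
Document | Refactor
Test     | NULL    
Train    | NULL    
Migrate  | Train   
Design   | Deploy  
Review   | Refactor


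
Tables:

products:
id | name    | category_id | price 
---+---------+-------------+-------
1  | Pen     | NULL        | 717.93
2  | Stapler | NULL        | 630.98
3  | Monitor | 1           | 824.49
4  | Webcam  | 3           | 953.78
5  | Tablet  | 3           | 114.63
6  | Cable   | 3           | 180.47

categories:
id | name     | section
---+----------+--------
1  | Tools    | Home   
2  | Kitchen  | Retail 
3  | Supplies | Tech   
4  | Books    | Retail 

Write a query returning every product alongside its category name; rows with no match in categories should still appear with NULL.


LEFT JOIN keeps every row from products (the left table); where category_id has no match in categories, the category columns become NULL. Walk through each product:
  - product 1 (Pen): category_id=NULL, no match -> kept with NULL
  - product 2 (Stapler): category_id=NULL, no match -> kept with NULL
  - product 3 (Monitor): category_id=1 -> matches Tools
  - product 4 (Webcam): category_id=3 -> matches Supplies
  - product 5 (Tablet): category_id=3 -> matches Supplies
  - product 6 (Cable): category_id=3 -> matches Supplies
All 6 rows appear; 2 have NULL category.

SQL:
SELECT a.name, b.name AS category
FROM products a
LEFT JOIN categories b ON a.category_id = b.id

Result:
name    | category
--------+---------
Pen     | NULL    
Stapler | NULL    
Monitor | Tools   
Webcam  | Supplies
Tablet  | Supplies
Cable   | Supplies


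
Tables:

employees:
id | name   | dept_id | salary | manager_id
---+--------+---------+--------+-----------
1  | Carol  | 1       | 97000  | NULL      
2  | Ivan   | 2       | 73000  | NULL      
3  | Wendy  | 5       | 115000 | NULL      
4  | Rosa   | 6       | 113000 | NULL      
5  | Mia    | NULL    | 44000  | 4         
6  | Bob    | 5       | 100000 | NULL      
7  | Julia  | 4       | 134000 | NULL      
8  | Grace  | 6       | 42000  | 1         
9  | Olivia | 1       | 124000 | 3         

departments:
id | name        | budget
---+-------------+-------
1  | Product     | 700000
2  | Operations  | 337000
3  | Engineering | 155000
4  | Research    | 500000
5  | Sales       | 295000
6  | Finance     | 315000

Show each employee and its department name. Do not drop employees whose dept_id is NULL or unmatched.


LEFT JOIN keeps every row from employees (the left table); where dept_id has no match in departments, the department columns become NULL. Walk through each employee:
  - employee 1 (Carol): dept_id=1 -> matches Product
  - employee 2 (Ivan): dept_id=2 -> matches Operations
  - employee 3 (Wendy): dept_id=5 -> matches Sales
  - employee 4 (Rosa): dept_id=6 -> matches Finance
  - employee 5 (Mia): dept_id=NULL, no match -> kept with NULL
  - employee 6 (Bob): dept_id=5 -> matches Sales
  - employee 7 (Julia): dept_id=4 -> matches Research
  - employee 8 (Grace): dept_id=6 -> matches Finance
  - employee 9 (Olivia): dept_id=1 -> matches Product
All 9 rows appear; 1 has NULL department.

SQL:
SELECT a.name, b.name AS department
FROM employees a
LEFT JOIN departments b ON a.dept_id = b.id

Result:
name   | department
-------+-----------
Carol  | Product   
Ivan   | Operations
Wendy  | Sales     
Rosa   | Finance   
Mia    | NULL      
Bob    | Sales     
Julia  | Research  
Grace  | Finance   
Olivia | Product   


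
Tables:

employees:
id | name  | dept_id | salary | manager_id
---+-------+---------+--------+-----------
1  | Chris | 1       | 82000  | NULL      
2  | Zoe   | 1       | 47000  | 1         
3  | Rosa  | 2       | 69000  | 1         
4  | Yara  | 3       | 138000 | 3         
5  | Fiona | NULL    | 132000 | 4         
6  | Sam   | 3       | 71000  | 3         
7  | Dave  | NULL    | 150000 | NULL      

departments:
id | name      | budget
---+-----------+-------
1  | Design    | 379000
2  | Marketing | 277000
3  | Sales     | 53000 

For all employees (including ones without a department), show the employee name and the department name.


LEFT JOIN keeps every row from employees (the left table); where dept_id has no match in departments, the department columns become NULL. Walk through each employee:
  - employee 1 (Chris): dept_id=1 -> matches Design
  - employee 2 (Zoe): dept_id=1 -> matches Design
  - employee 3 (Rosa): dept_id=2 -> matches Marketing
  - employee 4 (Yara): dept_id=3 -> matches Sales
  - employee 5 (Fiona): dept_id=NULL, no match -> kept with NULL
  - employee 6 (Sam): dept_id=3 -> matches Sales
  - employee 7 (Dave): dept_id=NULL, no match -> kept with NULL
All 7 rows appear; 2 have NULL department.

SQL:
SELECT a.name, b.name AS department
FROM employees a
LEFT JOIN departments b ON a.dept_id = b.id

Result:
name  | department
------+-----------
Chris | Design    
Zoe   | Design    
Rosa  | Marketing 
Yara  | Sales     
Fiona | NULL      
Sam   | Sales     
Dave  | NULL      


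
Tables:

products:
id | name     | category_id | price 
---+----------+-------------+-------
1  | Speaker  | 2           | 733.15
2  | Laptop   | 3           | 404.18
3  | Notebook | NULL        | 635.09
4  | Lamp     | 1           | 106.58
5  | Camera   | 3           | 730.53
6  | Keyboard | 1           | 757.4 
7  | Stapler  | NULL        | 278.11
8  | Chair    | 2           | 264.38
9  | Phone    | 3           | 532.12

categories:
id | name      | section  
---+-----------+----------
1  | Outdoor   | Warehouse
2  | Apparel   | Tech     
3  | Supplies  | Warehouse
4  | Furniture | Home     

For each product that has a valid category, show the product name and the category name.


INNER JOIN keeps only products rows whose category_id matches an id in categories. Walk through each product:
  - product 1 (Speaker): category_id=2 -> matches Apparel
  - product 2 (Laptop): category_id=3 -> matches Supplies
  - product 3 (Notebook): category_id=NULL, no match -> dropped
  - product 4 (Lamp): category_id=1 -> matches Outdoor
  - product 5 (Camera): category_id=3 -> matches Supplies
  - product 6 (Keyboard): category_id=1 -> matches Outdoor
  - product 7 (Stapler): category_id=NULL, no match -> dropped
  - product 8 (Chair): category_id=2 -> matches Apparel
  - product 9 (Phone): category_id=3 -> matches Supplies
So 2 of 9 rows are dropped.

SQL:
SELECT a.name, b.name AS category
FROM products a
INNER JOIN categories b ON a.category_id = b.id

Result:
name     | category
---------+---------
Speaker  | Apparel 
Laptop   | Supplies
Lamp     | Outdoor 
Camera   | Supplies
Keyboard | Outdoor 
Chair    | Apparel 
Phone    | Supplies


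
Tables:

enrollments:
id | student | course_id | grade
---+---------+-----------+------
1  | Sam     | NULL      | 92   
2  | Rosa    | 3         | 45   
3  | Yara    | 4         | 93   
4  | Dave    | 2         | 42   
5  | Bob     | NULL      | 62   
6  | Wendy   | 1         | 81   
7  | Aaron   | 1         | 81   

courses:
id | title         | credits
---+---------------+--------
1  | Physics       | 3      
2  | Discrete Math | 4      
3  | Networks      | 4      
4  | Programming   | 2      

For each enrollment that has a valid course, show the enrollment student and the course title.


INNER JOIN keeps only enrollments rows whose course_id matches an id in courses. Walk through each enrollment:
  - enrollment 1 (Sam): course_id=NULL, no match -> dropped
  - enrollment 2 (Rosa): course_id=3 -> matches Networks
  - enrollment 3 (Yara): course_id=4 -> matches Programming
  - enrollment 4 (Dave): course_id=2 -> matches Discrete Math
  - enrollment 5 (Bob): course_id=NULL, no match -> dropped
  - enrollment 6 (Wendy): course_id=1 -> matches Physics
  - enrollment 7 (Aaron): course_id=1 -> matches Physics
So 2 of 7 rows are dropped.

SQL:
SELECT a.student, b.title AS course
FROM enrollments a
INNER JOIN courses b ON a.course_id = b.id

Result:
student | course       
--------+--------------
Rosa    | Networks     
Yara    | Programming  
Dave    | Discrete Math
Wendy   | Physics      
Aaron   | Physics      


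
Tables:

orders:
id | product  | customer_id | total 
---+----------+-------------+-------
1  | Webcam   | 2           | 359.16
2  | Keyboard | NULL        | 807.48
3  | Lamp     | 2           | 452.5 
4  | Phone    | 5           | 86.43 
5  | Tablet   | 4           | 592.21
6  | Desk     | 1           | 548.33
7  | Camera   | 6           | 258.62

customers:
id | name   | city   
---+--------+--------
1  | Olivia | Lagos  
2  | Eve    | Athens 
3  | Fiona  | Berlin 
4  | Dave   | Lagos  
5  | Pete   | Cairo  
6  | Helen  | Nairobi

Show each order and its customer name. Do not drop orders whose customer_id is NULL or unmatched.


LEFT JOIN keeps every row from orders (the left table); where customer_id has no match in customers, the customer columns become NULL. Walk through each order:
  - order 1 (Webcam): customer_id=2 -> matches Eve
  - order 2 (Keyboard): customer_id=NULL, no match -> kept with NULL
  - order 3 (Lamp): customer_id=2 -> matches Eve
  - order 4 (Phone): customer_id=5 -> matches Pete
  - order 5 (Tablet): customer_id=4 -> matches Dave
  - order 6 (Desk): customer_id=1 -> matches Olivia
  - order 7 (Camera): customer_id=6 -> matches Helen
All 7 rows appear; 1 has NULL customer.

SQL:
SELECT a.product, b.name AS customer
FROM orders a
LEFT JOIN customers b ON a.customer_id = b.id

Result:
product  | customer
---------+---------
Webcam   | Eve     
Keyboard | NULL    
Lamp     | Eve     
Phone    | Pete    
Tablet   | Dave    
Desk     | Olivia  
Camera   | Helen   


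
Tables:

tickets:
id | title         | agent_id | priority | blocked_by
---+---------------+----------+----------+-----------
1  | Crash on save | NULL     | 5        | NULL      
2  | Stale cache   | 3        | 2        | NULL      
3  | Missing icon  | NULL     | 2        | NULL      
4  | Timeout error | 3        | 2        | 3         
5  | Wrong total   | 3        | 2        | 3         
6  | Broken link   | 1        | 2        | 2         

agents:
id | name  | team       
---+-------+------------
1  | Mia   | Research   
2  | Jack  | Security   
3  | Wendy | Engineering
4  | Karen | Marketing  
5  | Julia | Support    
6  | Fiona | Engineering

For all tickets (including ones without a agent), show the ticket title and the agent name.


LEFT JOIN keeps every row from tickets (the left table); where agent_id has no match in agents, the agent columns become NULL. Walk through each ticket:
  - ticket 1 (Crash on save): agent_id=NULL, no match -> kept with NULL
  - ticket 2 (Stale cache): agent_id=3 -> matches Wendy
  - ticket 3 (Missing icon): agent_id=NULL, no match -> kept with NULL
  - ticket 4 (Timeout error): agent_id=3 -> matches Wendy
  - ticket 5 (Wrong total): agent_id=3 -> matches Wendy
  - ticket 6 (Broken link): agent_id=1 -> matches Mia
All 6 rows appear; 2 have NULL agent.

SQL:
SELECT a.title, b.name AS agent
FROM tickets a
LEFT JOIN agents b ON a.agent_id = b.id

Result:
title         | agent
--------------+------
Crash on save | NULL 
Stale cache   | Wendy
Missing icon  | NULL 
Timeout error | Wendy
Wrong total   | Wendy
Broken link   | Mia  


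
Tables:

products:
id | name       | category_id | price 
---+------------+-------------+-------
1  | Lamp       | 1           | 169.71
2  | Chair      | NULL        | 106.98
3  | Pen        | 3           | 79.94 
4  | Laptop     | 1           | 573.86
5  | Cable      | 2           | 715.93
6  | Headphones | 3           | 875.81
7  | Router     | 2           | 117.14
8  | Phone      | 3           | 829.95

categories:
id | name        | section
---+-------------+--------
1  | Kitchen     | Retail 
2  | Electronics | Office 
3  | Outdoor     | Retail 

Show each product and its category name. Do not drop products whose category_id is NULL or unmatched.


LEFT JOIN keeps every row from products (the left table); where category_id has no match in categories, the category columns become NULL. Walk through each product:
  - product 1 (Lamp): category_id=1 -> matches Kitchen
  - product 2 (Chair): category_id=NULL, no match -> kept with NULL
  - product 3 (Pen): category_id=3 -> matches Outdoor
  - product 4 (Laptop): category_id=1 -> matches Kitchen
  - product 5 (Cable): category_id=2 -> matches Electronics
  - product 6 (Headphones): category_id=3 -> matches Outdoor
  - product 7 (Router): category_id=2 -> matches Electronics
  - product 8 (Phone): category_id=3 -> matches Outdoor
All 8 rows appear; 1 has NULL category.

SQL:
SELECT a.name, b.name AS category
FROM products a
LEFT JOIN categories b ON a.category_id = b.id

Result:
name       | category   
-----------+------------
Lamp       | Kitchen    
Chair      | NULL       
Pen        | Outdoor    
Laptop     | Kitchen    
Cable      | Electronics
Headphones | Outdoor    
Router     | Electronics
Phone      | Outdoor    


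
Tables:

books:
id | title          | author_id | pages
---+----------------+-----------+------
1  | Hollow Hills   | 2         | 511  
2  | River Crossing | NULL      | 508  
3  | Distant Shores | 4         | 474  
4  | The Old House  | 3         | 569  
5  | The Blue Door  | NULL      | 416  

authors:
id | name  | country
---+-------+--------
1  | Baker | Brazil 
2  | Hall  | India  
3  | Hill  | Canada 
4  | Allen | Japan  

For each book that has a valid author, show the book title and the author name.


INNER JOIN keeps only books rows whose author_id matches an id in authors. Walk through each book:
  - book 1 (Hollow Hills): author_id=2 -> matches Hall
  - book 2 (River Crossing): author_id=NULL, no match -> dropped
  - book 3 (Distant Shores): author_id=4 -> matches Allen
  - book 4 (The Old House): author_id=3 -> matches Hill
  - book 5 (The Blue Door): author_id=NULL, no match -> dropped
So 2 of 5 rows are dropped.

SQL:
SELECT a.title, b.name AS author
FROM books a
INNER JOIN authors b ON a.author_id = b.id

Result:
title          | author
---------------+-------
Hollow Hills   | Hall  
Distant Shores | Allen 
The Old House  | Hill  


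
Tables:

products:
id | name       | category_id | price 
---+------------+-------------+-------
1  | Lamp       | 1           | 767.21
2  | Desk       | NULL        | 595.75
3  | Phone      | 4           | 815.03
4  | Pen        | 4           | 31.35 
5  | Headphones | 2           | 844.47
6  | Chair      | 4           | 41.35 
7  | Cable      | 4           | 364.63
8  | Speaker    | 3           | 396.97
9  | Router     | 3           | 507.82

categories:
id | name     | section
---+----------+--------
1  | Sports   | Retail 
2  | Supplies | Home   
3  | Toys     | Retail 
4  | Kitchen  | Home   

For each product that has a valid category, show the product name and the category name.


INNER JOIN keeps only products rows whose category_id matches an id in categories. Walk through each product:
  - product 1 (Lamp): category_id=1 -> matches Sports
  - product 2 (Desk): category_id=NULL, no match -> dropped
  - product 3 (Phone): category_id=4 -> matches Kitchen
  - product 4 (Pen): category_id=4 -> matches Kitchen
  - product 5 (Headphones): category_id=2 -> matches Supplies
  - product 6 (Chair): category_id=4 -> matches Kitchen
  - product 7 (Cable): category_id=4 -> matches Kitchen
  - product 8 (Speaker): category_id=3 -> matches Toys
  - product 9 (Router): category_id=3 -> matches Toys
So 1 of 9 rows is dropped.

SQL:
SELECT a.name, b.name AS category
FROM products a
INNER JOIN categories b ON a.category_id = b.id

Result:
name       | category
-----------+---------
Lamp       | Sports  
Phone      | Kitchen 
Pen        | Kitchen 
Headphones | Supplies
Chair      | Kitchen 
Cable      | Kitchen 
Speaker    | Toys    
Router     | Toys    
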